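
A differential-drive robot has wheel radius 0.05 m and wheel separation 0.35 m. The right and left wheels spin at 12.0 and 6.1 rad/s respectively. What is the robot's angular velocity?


vR = r*wR = 0.05*12.0 = 0.6 m/s
vL = r*wL = 0.05*6.1 = 0.305 m/s
v = (vR+vL)/2 = 0.4525 m/s
omega = (vR-vL)/L = 0.8429 rad/s
angular velocity = 0.8429 rad/s


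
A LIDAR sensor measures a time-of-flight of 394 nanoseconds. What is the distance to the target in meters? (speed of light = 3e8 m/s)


tof = 394 ns = 3.94e-07 s
dist = c * tof / 2
= 3e8 * 3.94e-07 / 2
= 59.1 m


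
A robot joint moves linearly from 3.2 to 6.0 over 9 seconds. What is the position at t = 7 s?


s = t/T = 7/9 = 0.7778
p(t) = p0 + (pf-p0)*s
= 3.2 + (6.0 - 3.2) * 0.7778
= 5.3778


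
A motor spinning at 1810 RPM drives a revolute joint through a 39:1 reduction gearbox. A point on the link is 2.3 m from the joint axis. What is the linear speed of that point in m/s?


omega_motor = 1810 * 2*pi/60 = 189.5428 rad/s
omega_joint = omega_motor / 39 = 4.8601 rad/s
v = omega_joint * r = 4.8601 * 2.3
= 11.1782 m/s


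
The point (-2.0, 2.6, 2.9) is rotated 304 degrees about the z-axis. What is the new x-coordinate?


Rotation about z-axis: x' = x*cos(theta) - y*sin(theta)
= -2.0 * 0.5592 - 2.6 * -0.829
= 1.0371


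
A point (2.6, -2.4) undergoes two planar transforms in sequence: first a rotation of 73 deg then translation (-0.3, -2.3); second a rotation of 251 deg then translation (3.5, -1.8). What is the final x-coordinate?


After transform 1:
x1 = cos(73)*2.6 - sin(73)*-2.4 + -0.3 = 2.7553
y1 = sin(73)*2.6 + cos(73)*-2.4 + -2.3 = -0.5153
After transform 2:
x2 = cos(251)*2.7553 - sin(251)*-0.5153 + 3.5
= 2.1157


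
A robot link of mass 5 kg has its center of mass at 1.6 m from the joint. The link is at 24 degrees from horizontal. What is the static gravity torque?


tau = m*g*L*cos(angle)
= 5 * 9.81 * 1.6 * cos(24 deg)
= 5 * 9.81 * 1.6 * 0.9135
= 71.695 Nm


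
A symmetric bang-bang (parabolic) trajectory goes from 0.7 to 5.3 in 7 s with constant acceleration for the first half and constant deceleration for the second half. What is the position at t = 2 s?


Symmetric rest-to-rest: each phase covers (pf-p0)/2 in time T/2. 0.5*a*(T/2)^2 = (pf-p0)/2 => a = 4*(pf-p0)/T^2
a = 4*(5.3-0.7)/7^2 = 0.3755
t = 2 is in the acceleration phase (t <= T/2).
p = p0 + 0.5*a*t^2 = 0.7 + 0.5*0.3755*2^2
= 1.451


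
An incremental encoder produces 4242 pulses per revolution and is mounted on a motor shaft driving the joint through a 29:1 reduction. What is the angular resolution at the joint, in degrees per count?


counts per rev = 4242
effective counts at joint = 4242 * 29 = 123018
resolution = 360 / 123018
= 0.0029 deg/count


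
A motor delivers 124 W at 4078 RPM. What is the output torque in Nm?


omega = 4078 * 2*pi/60 = 427.0472 rad/s
tau = P / omega = 124 / 427.0472
= 0.2904 Nm


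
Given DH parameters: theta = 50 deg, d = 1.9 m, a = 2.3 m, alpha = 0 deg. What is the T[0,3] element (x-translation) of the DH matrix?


T[0,3] = a * cos(theta)
= 2.3 * cos(50 deg)
= 2.3 * 0.6428
= 1.4784


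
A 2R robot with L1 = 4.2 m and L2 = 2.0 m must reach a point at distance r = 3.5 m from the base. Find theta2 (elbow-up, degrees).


cos(theta2) = (r^2 - L1^2 - L2^2) / (2*L1*L2)
cos(theta2) = (12.25 - 17.64 - 4.0) / 16.8
cos(theta2) = -0.558929
theta2 = 123.9817 degrees


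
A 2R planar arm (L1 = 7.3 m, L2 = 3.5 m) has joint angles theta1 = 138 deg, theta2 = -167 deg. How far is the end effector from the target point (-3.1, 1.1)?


End effector via forward kinematics:
x = L1*cos(t1) + L2*cos(t1+t2) = -2.3638
y = L1*sin(t1) + L2*sin(t1+t2) = 3.1878
Distance to target:
d = sqrt((-3.1 - -2.3638)^2 + (1.1 - 3.1878)^2)
= sqrt(0.542 + 4.359)
= 2.2138 m


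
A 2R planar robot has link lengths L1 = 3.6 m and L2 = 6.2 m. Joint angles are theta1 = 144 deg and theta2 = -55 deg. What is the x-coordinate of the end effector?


Convert angles to radians: theta1 = 2.5133, theta2 = -0.9599
x = L1*cos(theta1) + L2*cos(theta1+theta2)
x = -2.9125 + 0.1082
x = -2.8043


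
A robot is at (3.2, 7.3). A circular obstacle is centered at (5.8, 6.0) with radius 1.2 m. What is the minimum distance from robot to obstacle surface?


center_dist = sqrt((3.2-5.8)^2 + (7.3-6.0)^2)
= sqrt(6.76 + 1.69)
= 2.9069
min_dist = center_dist - radius = 2.9069 - 1.2 = 1.7069 m


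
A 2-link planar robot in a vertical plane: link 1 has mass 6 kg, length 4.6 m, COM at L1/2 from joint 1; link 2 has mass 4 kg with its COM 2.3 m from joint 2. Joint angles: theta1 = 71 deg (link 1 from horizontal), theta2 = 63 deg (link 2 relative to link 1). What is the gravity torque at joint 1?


Horizontal distance from joint 1 to link-1 COM:
  x_c1 = (L1/2)*cos(t1) = 2.3 * 0.3256 = 0.7488 m
Horizontal distance from joint 1 to link-2 COM:
  x_c2 = L1*cos(t1) + Lc2*cos(t1+t2)
       = 4.6*0.3256 + 2.3*-0.6947 = -0.1001 m
tau1 = m1*g*x_c1 + m2*g*x_c2
     = 6*9.81*0.7488 + 4*9.81*-0.1001
     = 44.0748 + -3.928
     = 40.1468 Nm


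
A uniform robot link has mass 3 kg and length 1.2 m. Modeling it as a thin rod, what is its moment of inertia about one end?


I = (1/3) * m * L^2
= (1/3) * 3 * 1.2^2
= 0.333333 * 3 * 1.44
= 1.44 kg*m^2


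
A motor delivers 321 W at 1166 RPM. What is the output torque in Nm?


omega = 1166 * 2*pi/60 = 122.1032 rad/s
tau = P / omega = 321 / 122.1032
= 2.6289 Nm


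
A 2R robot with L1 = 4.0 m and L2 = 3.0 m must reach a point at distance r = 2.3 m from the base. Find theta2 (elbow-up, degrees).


cos(theta2) = (r^2 - L1^2 - L2^2) / (2*L1*L2)
cos(theta2) = (5.29 - 16.0 - 9.0) / 24.0
cos(theta2) = -0.82125
theta2 = 145.2101 degrees


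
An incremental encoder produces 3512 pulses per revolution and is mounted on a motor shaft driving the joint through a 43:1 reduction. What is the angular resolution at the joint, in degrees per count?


counts per rev = 3512
effective counts at joint = 3512 * 43 = 151016
resolution = 360 / 151016
= 0.0024 deg/count


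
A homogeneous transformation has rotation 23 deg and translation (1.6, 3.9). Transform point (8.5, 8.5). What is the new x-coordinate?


x' = cos(theta)*px - sin(theta)*py + tx
= 0.9205*8.5 - 0.3907*8.5 + 1.6
= 6.1031


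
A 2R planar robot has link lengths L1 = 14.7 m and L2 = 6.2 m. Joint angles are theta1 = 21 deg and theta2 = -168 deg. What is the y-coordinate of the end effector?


Convert angles to radians: theta1 = 0.3665, theta2 = -2.9322
y = L1*sin(theta1) + L2*sin(theta1+theta2)
y = 5.268 + -3.3768
y = 1.8912


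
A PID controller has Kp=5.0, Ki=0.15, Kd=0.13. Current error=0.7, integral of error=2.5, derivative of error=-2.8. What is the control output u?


u = Kp*e + Ki*int(e) + Kd*de/dt
= 5.0*0.7 + 0.15*2.5 + 0.13*(-2.8)
= 3.5 + 0.375 + -0.364
= 3.511


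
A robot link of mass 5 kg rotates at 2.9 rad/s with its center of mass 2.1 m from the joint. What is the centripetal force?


F = m * omega^2 * r
= 5 * 2.9^2 * 2.1
= 5 * 8.41 * 2.1
= 88.305 N


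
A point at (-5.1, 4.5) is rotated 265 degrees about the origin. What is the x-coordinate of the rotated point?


x' = x*cos(theta) - y*sin(theta)
cos(265 deg) = -0.0872, sin(265 deg) = -0.9962
x' = -5.1 * -0.0872 - 4.5 * -0.9962
= 0.4445 - -4.4829
= 4.9274


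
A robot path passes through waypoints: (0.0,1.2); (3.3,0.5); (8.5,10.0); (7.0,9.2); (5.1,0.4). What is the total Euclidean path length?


Segment lengths:
  seg1 = sqrt((3.3)^2 + (-0.7)^2) = 3.3734
  seg2 = sqrt((5.2)^2 + (9.5)^2) = 10.8301
  seg3 = sqrt((-1.5)^2 + (-0.8)^2) = 1.7
  seg4 = sqrt((-1.9)^2 + (-8.8)^2) = 9.0028
Total = 24.9063


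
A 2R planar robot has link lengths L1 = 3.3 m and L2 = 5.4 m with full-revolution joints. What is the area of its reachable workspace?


r_max = L1 + L2 = 8.7 m
r_min = |L1 - L2| = 2.1 m
Area = pi*(r_max^2 - r_min^2)
= pi*(75.69 - 4.41)
= pi * 71.28
= 223.9327 m^2


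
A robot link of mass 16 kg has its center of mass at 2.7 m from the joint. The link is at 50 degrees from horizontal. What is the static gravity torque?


tau = m*g*L*cos(angle)
= 16 * 9.81 * 2.7 * cos(50 deg)
= 16 * 9.81 * 2.7 * 0.6428
= 272.4082 Nm


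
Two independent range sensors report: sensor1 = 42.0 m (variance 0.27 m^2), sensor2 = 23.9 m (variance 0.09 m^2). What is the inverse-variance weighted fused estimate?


w1 = (1/var1) / (1/var1 + 1/var2)
   = 3.7037 / (3.7037 + 11.1111) = 0.25
w2 = 1 - w1 = 0.75
fused = w1*s1 + w2*s2 = 10.5 + 17.925
= 28.425 m


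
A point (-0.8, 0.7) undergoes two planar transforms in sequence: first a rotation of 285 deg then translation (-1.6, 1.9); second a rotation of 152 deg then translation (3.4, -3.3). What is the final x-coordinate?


After transform 1:
x1 = cos(285)*-0.8 - sin(285)*0.7 + -1.6 = -1.1309
y1 = sin(285)*-0.8 + cos(285)*0.7 + 1.9 = 2.8539
After transform 2:
x2 = cos(152)*-1.1309 - sin(152)*2.8539 + 3.4
= 3.0587


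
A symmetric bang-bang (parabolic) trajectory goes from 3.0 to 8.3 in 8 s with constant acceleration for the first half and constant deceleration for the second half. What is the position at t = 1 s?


Symmetric rest-to-rest: each phase covers (pf-p0)/2 in time T/2. 0.5*a*(T/2)^2 = (pf-p0)/2 => a = 4*(pf-p0)/T^2
a = 4*(8.3-3.0)/8^2 = 0.3313
t = 1 is in the acceleration phase (t <= T/2).
p = p0 + 0.5*a*t^2 = 3.0 + 0.5*0.3313*1^2
= 3.1656


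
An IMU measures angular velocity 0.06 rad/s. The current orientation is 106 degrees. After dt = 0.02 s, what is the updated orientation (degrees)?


delta_theta = w * dt = 0.06 * 0.02 = 0.0012 rad
= 0.0688 deg
theta_new = 106 + 0.0688 = 106.0688 deg


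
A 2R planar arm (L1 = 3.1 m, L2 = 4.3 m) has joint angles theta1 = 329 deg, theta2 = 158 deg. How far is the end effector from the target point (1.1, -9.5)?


End effector via forward kinematics:
x = L1*cos(t1) + L2*cos(t1+t2) = 0.0694
y = L1*sin(t1) + L2*sin(t1+t2) = 1.8375
Distance to target:
d = sqrt((1.1 - 0.0694)^2 + (-9.5 - 1.8375)^2)
= sqrt(1.0621 + 128.5392)
= 11.3843 m


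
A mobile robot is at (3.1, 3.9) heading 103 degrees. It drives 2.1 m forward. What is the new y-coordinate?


y_new = y0 + d*sin(theta)
= 3.9 + 2.1*sin(103)
= 3.9 + 2.0462
= 5.9462


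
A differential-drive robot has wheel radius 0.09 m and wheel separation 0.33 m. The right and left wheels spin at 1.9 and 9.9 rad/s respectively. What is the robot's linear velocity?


vR = r*wR = 0.09*1.9 = 0.171 m/s
vL = r*wL = 0.09*9.9 = 0.891 m/s
v = (vR+vL)/2 = 0.531 m/s
omega = (vR-vL)/L = -2.1818 rad/s
linear velocity = 0.531 m/s


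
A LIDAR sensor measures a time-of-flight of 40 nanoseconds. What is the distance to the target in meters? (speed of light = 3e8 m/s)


tof = 40 ns = 4e-08 s
dist = c * tof / 2
= 3e8 * 4e-08 / 2
= 6.0 m


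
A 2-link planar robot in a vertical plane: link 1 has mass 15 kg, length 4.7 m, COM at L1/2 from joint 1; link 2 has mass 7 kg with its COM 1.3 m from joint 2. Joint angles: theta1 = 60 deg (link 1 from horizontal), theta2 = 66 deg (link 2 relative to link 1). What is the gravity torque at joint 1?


Horizontal distance from joint 1 to link-1 COM:
  x_c1 = (L1/2)*cos(t1) = 2.35 * 0.5 = 1.175 m
Horizontal distance from joint 1 to link-2 COM:
  x_c2 = L1*cos(t1) + Lc2*cos(t1+t2)
       = 4.7*0.5 + 1.3*-0.5878 = 1.5859 m
tau1 = m1*g*x_c1 + m2*g*x_c2
     = 15*9.81*1.175 + 7*9.81*1.5859
     = 172.9013 + 108.9023
     = 281.8036 Nm


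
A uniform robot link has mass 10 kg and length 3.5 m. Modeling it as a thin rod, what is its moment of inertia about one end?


I = (1/3) * m * L^2
= (1/3) * 10 * 3.5^2
= 0.333333 * 10 * 12.25
= 40.8333 kg*m^2


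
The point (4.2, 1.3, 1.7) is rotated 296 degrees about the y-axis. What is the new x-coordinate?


Rotation about y-axis: x' = x*cos(theta) + z*sin(theta)
= 4.2 * 0.4384 + 1.7 * -0.8988
= 0.3132


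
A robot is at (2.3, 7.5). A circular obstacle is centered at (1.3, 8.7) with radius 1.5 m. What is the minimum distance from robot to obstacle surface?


center_dist = sqrt((2.3-1.3)^2 + (7.5-8.7)^2)
= sqrt(1.0 + 1.44)
= 1.562
min_dist = center_dist - radius = 1.562 - 1.5 = 0.062 m


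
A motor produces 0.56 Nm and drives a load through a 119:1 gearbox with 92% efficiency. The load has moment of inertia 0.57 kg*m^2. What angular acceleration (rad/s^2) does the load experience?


tau_out = tau_motor * N * eta
= 0.56 * 119 * 0.92 = 61.3088 Nm
alpha = tau_out / I = 61.3088 / 0.57
= 107.5593 rad/s^2


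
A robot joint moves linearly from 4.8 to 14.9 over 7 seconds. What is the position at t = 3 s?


s = t/T = 3/7 = 0.4286
p(t) = p0 + (pf-p0)*s
= 4.8 + (14.9 - 4.8) * 0.4286
= 9.1286


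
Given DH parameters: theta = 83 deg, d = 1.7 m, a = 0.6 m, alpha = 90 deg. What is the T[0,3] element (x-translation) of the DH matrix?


T[0,3] = a * cos(theta)
= 0.6 * cos(83 deg)
= 0.6 * 0.1219
= 0.0731


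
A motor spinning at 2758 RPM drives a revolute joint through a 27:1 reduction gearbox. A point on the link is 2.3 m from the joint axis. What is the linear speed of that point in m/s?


omega_motor = 2758 * 2*pi/60 = 288.8171 rad/s
omega_joint = omega_motor / 27 = 10.6969 rad/s
v = omega_joint * r = 10.6969 * 2.3
= 24.6029 m/s


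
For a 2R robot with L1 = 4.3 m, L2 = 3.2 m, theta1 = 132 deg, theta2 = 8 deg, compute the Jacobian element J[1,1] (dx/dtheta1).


J[1,1] = -L1*sin(t1) - L2*sin(t1+t2)
= -4.3*sin(132) - 3.2*sin(140)
= -5.2524


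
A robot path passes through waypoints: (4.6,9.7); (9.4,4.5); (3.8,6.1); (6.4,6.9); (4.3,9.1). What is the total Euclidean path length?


Segment lengths:
  seg1 = sqrt((4.8)^2 + (-5.2)^2) = 7.0767
  seg2 = sqrt((-5.6)^2 + (1.6)^2) = 5.8241
  seg3 = sqrt((2.6)^2 + (0.8)^2) = 2.7203
  seg4 = sqrt((-2.1)^2 + (2.2)^2) = 3.0414
Total = 18.6625


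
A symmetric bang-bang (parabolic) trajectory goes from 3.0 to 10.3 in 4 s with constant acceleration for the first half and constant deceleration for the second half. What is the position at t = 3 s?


Symmetric rest-to-rest: each phase covers (pf-p0)/2 in time T/2. 0.5*a*(T/2)^2 = (pf-p0)/2 => a = 4*(pf-p0)/T^2
a = 4*(10.3-3.0)/4^2 = 1.825
t = 3 is in the deceleration phase (t > T/2).
p = pf - 0.5*a*(T-t)^2 = 10.3 - 0.5*1.825*1^2
= 9.3875


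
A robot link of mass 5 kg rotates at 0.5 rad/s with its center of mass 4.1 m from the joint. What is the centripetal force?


F = m * omega^2 * r
= 5 * 0.5^2 * 4.1
= 5 * 0.25 * 4.1
= 5.125 N


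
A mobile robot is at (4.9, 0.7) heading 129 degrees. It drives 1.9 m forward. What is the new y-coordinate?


y_new = y0 + d*sin(theta)
= 0.7 + 1.9*sin(129)
= 0.7 + 1.4766
= 2.1766


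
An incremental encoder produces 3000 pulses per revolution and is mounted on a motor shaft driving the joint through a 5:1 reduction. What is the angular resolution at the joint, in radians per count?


counts per rev = 3000
effective counts at joint = 3000 * 5 = 15000
resolution = 2*pi / 15000
= 4.1888e-04 rad/count


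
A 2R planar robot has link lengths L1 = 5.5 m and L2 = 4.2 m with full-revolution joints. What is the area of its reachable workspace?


r_max = L1 + L2 = 9.7 m
r_min = |L1 - L2| = 1.3 m
Area = pi*(r_max^2 - r_min^2)
= pi*(94.09 - 1.69)
= pi * 92.4
= 290.2832 m^2


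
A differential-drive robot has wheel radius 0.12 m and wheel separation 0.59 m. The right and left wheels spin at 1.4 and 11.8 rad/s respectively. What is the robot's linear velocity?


vR = r*wR = 0.12*1.4 = 0.168 m/s
vL = r*wL = 0.12*11.8 = 1.416 m/s
v = (vR+vL)/2 = 0.792 m/s
omega = (vR-vL)/L = -2.1153 rad/s
linear velocity = 0.792 m/s


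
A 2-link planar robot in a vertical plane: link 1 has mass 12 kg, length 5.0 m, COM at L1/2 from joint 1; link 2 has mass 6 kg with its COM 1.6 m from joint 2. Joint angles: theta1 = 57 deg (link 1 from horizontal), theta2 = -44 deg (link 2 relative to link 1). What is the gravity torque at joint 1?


Horizontal distance from joint 1 to link-1 COM:
  x_c1 = (L1/2)*cos(t1) = 2.5 * 0.5446 = 1.3616 m
Horizontal distance from joint 1 to link-2 COM:
  x_c2 = L1*cos(t1) + Lc2*cos(t1+t2)
       = 5.0*0.5446 + 1.6*0.9744 = 4.2822 m
tau1 = m1*g*x_c1 + m2*g*x_c2
     = 12*9.81*1.3616 + 6*9.81*4.2822
     = 160.2873 + 252.0495
     = 412.3368 Nm


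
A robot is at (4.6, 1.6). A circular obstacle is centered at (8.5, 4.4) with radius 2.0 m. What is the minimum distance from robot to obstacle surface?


center_dist = sqrt((4.6-8.5)^2 + (1.6-4.4)^2)
= sqrt(15.21 + 7.84)
= 4.801
min_dist = center_dist - radius = 4.801 - 2.0 = 2.801 m


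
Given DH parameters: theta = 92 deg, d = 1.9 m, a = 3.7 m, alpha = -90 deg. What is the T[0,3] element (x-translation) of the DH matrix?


T[0,3] = a * cos(theta)
= 3.7 * cos(92 deg)
= 3.7 * -0.0349
= -0.1291


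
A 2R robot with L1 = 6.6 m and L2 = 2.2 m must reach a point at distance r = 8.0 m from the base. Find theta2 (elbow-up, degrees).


cos(theta2) = (r^2 - L1^2 - L2^2) / (2*L1*L2)
cos(theta2) = (64.0 - 43.56 - 4.84) / 29.04
cos(theta2) = 0.53719
theta2 = 57.5074 degrees


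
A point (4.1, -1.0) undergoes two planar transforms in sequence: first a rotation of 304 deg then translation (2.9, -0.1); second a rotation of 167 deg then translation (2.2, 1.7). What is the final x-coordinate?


After transform 1:
x1 = cos(304)*4.1 - sin(304)*-1.0 + 2.9 = 4.3637
y1 = sin(304)*4.1 + cos(304)*-1.0 + -0.1 = -4.0582
After transform 2:
x2 = cos(167)*4.3637 - sin(167)*-4.0582 + 2.2
= -1.1389


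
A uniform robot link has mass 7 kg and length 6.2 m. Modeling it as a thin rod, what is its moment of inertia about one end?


I = (1/3) * m * L^2
= (1/3) * 7 * 6.2^2
= 0.333333 * 7 * 38.44
= 89.6933 kg*m^2


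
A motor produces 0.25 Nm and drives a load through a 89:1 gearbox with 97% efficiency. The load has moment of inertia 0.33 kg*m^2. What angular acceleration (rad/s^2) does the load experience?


tau_out = tau_motor * N * eta
= 0.25 * 89 * 0.97 = 21.5825 Nm
alpha = tau_out / I = 21.5825 / 0.33
= 65.4015 rad/s^2


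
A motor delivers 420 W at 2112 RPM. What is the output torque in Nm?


omega = 2112 * 2*pi/60 = 221.1681 rad/s
tau = P / omega = 420 / 221.1681
= 1.899 Nm


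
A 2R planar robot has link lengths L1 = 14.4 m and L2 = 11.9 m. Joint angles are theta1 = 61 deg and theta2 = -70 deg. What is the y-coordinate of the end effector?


Convert angles to radians: theta1 = 1.0647, theta2 = -1.2217
y = L1*sin(theta1) + L2*sin(theta1+theta2)
y = 12.5945 + -1.8616
y = 10.733


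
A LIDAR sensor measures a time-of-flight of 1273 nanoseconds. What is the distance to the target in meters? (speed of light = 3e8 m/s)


tof = 1273 ns = 1.273e-06 s
dist = c * tof / 2
= 3e8 * 1.273e-06 / 2
= 190.95 m


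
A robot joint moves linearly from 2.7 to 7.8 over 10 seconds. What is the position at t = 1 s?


s = t/T = 1/10 = 0.1
p(t) = p0 + (pf-p0)*s
= 2.7 + (7.8 - 2.7) * 0.1
= 3.21


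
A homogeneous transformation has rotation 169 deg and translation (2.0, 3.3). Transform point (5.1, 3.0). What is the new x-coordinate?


x' = cos(theta)*px - sin(theta)*py + tx
= -0.9816*5.1 - 0.1908*3.0 + 2.0
= -3.5787


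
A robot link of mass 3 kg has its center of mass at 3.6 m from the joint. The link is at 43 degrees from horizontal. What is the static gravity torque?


tau = m*g*L*cos(angle)
= 3 * 9.81 * 3.6 * cos(43 deg)
= 3 * 9.81 * 3.6 * 0.7314
= 77.4855 Nm


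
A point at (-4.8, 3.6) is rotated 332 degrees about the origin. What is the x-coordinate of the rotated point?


x' = x*cos(theta) - y*sin(theta)
cos(332 deg) = 0.8829, sin(332 deg) = -0.4695
x' = -4.8 * 0.8829 - 3.6 * -0.4695
= -4.2381 - -1.6901
= -2.5481


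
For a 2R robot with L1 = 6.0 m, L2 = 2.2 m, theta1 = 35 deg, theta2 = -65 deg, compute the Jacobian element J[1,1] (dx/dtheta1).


J[1,1] = -L1*sin(t1) - L2*sin(t1+t2)
= -6.0*sin(35) - 2.2*sin(-30)
= -2.3415


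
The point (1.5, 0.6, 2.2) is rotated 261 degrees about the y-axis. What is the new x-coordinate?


Rotation about y-axis: x' = x*cos(theta) + z*sin(theta)
= 1.5 * -0.1564 + 2.2 * -0.9877
= -2.4076


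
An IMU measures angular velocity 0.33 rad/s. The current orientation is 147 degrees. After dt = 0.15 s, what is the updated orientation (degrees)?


delta_theta = w * dt = 0.33 * 0.15 = 0.0495 rad
= 2.8361 deg
theta_new = 147 + 2.8361 = 149.8361 deg


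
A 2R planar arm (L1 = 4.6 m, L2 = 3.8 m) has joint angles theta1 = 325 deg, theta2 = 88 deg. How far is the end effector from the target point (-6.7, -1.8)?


End effector via forward kinematics:
x = L1*cos(t1) + L2*cos(t1+t2) = 6.055
y = L1*sin(t1) + L2*sin(t1+t2) = 0.3964
Distance to target:
d = sqrt((-6.7 - 6.055)^2 + (-1.8 - 0.3964)^2)
= sqrt(162.6899 + 4.824)
= 12.9427 m


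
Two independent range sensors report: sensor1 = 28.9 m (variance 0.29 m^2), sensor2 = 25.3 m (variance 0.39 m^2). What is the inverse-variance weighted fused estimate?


w1 = (1/var1) / (1/var1 + 1/var2)
   = 3.4483 / (3.4483 + 2.5641) = 0.5735
w2 = 1 - w1 = 0.4265
fused = w1*s1 + w2*s2 = 16.575 + 10.7897
= 27.3647 m


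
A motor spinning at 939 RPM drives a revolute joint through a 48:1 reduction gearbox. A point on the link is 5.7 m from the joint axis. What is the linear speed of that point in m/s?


omega_motor = 939 * 2*pi/60 = 98.3319 rad/s
omega_joint = omega_motor / 48 = 2.0486 rad/s
v = omega_joint * r = 2.0486 * 5.7
= 11.6769 m/s


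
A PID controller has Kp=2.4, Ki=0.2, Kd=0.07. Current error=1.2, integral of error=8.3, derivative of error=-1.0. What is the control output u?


u = Kp*e + Ki*int(e) + Kd*de/dt
= 2.4*1.2 + 0.2*8.3 + 0.07*(-1.0)
= 2.88 + 1.66 + -0.07
= 4.47


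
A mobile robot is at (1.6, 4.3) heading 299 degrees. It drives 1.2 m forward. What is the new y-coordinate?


y_new = y0 + d*sin(theta)
= 4.3 + 1.2*sin(299)
= 4.3 + -1.0495
= 3.2505


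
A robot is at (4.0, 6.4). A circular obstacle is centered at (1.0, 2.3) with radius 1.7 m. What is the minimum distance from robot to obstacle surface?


center_dist = sqrt((4.0-1.0)^2 + (6.4-2.3)^2)
= sqrt(9.0 + 16.81)
= 5.0804
min_dist = center_dist - radius = 5.0804 - 1.7 = 3.3804 m


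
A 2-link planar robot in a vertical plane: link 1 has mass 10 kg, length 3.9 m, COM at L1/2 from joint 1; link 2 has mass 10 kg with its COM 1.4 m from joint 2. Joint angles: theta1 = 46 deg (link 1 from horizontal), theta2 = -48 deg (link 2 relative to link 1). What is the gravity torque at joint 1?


Horizontal distance from joint 1 to link-1 COM:
  x_c1 = (L1/2)*cos(t1) = 1.95 * 0.6947 = 1.3546 m
Horizontal distance from joint 1 to link-2 COM:
  x_c2 = L1*cos(t1) + Lc2*cos(t1+t2)
       = 3.9*0.6947 + 1.4*0.9994 = 4.1083 m
tau1 = m1*g*x_c1 + m2*g*x_c2
     = 10*9.81*1.3546 + 10*9.81*4.1083
     = 132.8847 + 403.0257
     = 535.9104 Nm


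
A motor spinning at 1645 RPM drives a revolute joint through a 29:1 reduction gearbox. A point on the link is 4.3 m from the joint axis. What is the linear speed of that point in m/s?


omega_motor = 1645 * 2*pi/60 = 172.264 rad/s
omega_joint = omega_motor / 29 = 5.9401 rad/s
v = omega_joint * r = 5.9401 * 4.3
= 25.5426 m/s


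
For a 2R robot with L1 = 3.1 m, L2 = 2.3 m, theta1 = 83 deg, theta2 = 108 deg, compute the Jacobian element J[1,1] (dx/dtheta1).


J[1,1] = -L1*sin(t1) - L2*sin(t1+t2)
= -3.1*sin(83) - 2.3*sin(191)
= -2.638


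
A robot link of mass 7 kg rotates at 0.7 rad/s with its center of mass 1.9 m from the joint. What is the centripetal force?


F = m * omega^2 * r
= 7 * 0.7^2 * 1.9
= 7 * 0.49 * 1.9
= 6.517 N


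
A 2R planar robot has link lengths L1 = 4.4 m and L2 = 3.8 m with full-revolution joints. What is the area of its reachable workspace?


r_max = L1 + L2 = 8.2 m
r_min = |L1 - L2| = 0.6 m
Area = pi*(r_max^2 - r_min^2)
= pi*(67.24 - 0.36)
= pi * 66.88
= 210.1097 m^2


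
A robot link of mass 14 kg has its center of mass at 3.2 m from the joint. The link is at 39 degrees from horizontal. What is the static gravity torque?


tau = m*g*L*cos(angle)
= 14 * 9.81 * 3.2 * cos(39 deg)
= 14 * 9.81 * 3.2 * 0.7771
= 341.5463 Nm


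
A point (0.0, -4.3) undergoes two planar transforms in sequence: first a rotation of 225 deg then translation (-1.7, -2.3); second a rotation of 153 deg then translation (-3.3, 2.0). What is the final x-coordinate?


After transform 1:
x1 = cos(225)*0.0 - sin(225)*-4.3 + -1.7 = -4.7406
y1 = sin(225)*0.0 + cos(225)*-4.3 + -2.3 = 0.7406
After transform 2:
x2 = cos(153)*-4.7406 - sin(153)*0.7406 + -3.3
= 0.5877


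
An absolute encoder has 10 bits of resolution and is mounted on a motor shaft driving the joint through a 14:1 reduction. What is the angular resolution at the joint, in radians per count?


counts = 2^10 = 1024
effective counts at joint = 1024 * 14 = 14336
resolution = 2*pi / 14336
= 4.3828e-04 rad/count


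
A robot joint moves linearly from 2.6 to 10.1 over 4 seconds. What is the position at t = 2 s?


s = t/T = 2/4 = 0.5
p(t) = p0 + (pf-p0)*s
= 2.6 + (10.1 - 2.6) * 0.5
= 6.35


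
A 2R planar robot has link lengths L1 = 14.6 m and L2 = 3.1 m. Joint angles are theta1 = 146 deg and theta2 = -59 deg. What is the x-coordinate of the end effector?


Convert angles to radians: theta1 = 2.5482, theta2 = -1.0297
x = L1*cos(theta1) + L2*cos(theta1+theta2)
x = -12.1039 + 0.1622
x = -11.9417


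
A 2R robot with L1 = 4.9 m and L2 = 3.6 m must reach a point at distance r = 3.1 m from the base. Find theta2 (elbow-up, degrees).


cos(theta2) = (r^2 - L1^2 - L2^2) / (2*L1*L2)
cos(theta2) = (9.61 - 24.01 - 12.96) / 35.28
cos(theta2) = -0.77551
theta2 = 140.8513 degrees


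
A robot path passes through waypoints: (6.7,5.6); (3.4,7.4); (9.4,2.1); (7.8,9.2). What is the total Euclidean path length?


Segment lengths:
  seg1 = sqrt((-3.3)^2 + (1.8)^2) = 3.759
  seg2 = sqrt((6.0)^2 + (-5.3)^2) = 8.0056
  seg3 = sqrt((-1.6)^2 + (7.1)^2) = 7.278
Total = 19.0427


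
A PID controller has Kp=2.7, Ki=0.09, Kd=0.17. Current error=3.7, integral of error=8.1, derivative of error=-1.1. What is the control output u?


u = Kp*e + Ki*int(e) + Kd*de/dt
= 2.7*3.7 + 0.09*8.1 + 0.17*(-1.1)
= 9.99 + 0.729 + -0.187
= 10.532


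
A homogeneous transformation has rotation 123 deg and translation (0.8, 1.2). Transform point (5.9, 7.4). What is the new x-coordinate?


x' = cos(theta)*px - sin(theta)*py + tx
= -0.5446*5.9 - 0.8387*7.4 + 0.8
= -8.6195


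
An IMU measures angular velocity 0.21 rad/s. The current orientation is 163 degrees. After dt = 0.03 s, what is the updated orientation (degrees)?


delta_theta = w * dt = 0.21 * 0.03 = 0.0063 rad
= 0.361 deg
theta_new = 163 + 0.361 = 163.361 deg


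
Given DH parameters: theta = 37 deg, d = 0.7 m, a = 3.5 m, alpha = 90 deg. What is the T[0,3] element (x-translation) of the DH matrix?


T[0,3] = a * cos(theta)
= 3.5 * cos(37 deg)
= 3.5 * 0.7986
= 2.7952


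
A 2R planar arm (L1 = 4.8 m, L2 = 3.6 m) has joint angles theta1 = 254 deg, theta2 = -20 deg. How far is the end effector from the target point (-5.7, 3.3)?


End effector via forward kinematics:
x = L1*cos(t1) + L2*cos(t1+t2) = -3.4391
y = L1*sin(t1) + L2*sin(t1+t2) = -7.5265
Distance to target:
d = sqrt((-5.7 - -3.4391)^2 + (3.3 - -7.5265)^2)
= sqrt(5.1117 + 117.2135)
= 11.0601 m


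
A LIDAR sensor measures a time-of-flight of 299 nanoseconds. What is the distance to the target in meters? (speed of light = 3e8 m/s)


tof = 299 ns = 2.99e-07 s
dist = c * tof / 2
= 3e8 * 2.99e-07 / 2
= 44.85 m


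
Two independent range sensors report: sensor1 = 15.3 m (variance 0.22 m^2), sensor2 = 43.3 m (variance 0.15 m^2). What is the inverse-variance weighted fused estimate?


w1 = (1/var1) / (1/var1 + 1/var2)
   = 4.5455 / (4.5455 + 6.6667) = 0.4054
w2 = 1 - w1 = 0.5946
fused = w1*s1 + w2*s2 = 6.2027 + 25.7459
= 31.9486 m


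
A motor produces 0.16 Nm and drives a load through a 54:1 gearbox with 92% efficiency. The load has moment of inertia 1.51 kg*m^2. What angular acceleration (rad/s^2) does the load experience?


tau_out = tau_motor * N * eta
= 0.16 * 54 * 0.92 = 7.9488 Nm
alpha = tau_out / I = 7.9488 / 1.51
= 5.2641 rad/s^2


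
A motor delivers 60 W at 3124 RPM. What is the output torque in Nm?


omega = 3124 * 2*pi/60 = 327.1445 rad/s
tau = P / omega = 60 / 327.1445
= 0.1834 Nm


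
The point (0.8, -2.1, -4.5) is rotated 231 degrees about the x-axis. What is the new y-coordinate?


Rotation about x-axis: y' = y*cos(theta) - z*sin(theta)
= -2.1 * -0.6293 - -4.5 * -0.7771
= -2.1756


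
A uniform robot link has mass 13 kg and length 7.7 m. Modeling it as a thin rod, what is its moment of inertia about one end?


I = (1/3) * m * L^2
= (1/3) * 13 * 7.7^2
= 0.333333 * 13 * 59.29
= 256.9233 kg*m^2


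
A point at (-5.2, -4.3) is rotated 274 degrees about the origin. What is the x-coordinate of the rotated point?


x' = x*cos(theta) - y*sin(theta)
cos(274 deg) = 0.0698, sin(274 deg) = -0.9976
x' = -5.2 * 0.0698 - -4.3 * -0.9976
= -0.3627 - 4.2895
= -4.6523


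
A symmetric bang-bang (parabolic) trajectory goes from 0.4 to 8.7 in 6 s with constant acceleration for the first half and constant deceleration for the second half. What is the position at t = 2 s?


Symmetric rest-to-rest: each phase covers (pf-p0)/2 in time T/2. 0.5*a*(T/2)^2 = (pf-p0)/2 => a = 4*(pf-p0)/T^2
a = 4*(8.7-0.4)/6^2 = 0.9222
t = 2 is in the acceleration phase (t <= T/2).
p = p0 + 0.5*a*t^2 = 0.4 + 0.5*0.9222*2^2
= 2.2444


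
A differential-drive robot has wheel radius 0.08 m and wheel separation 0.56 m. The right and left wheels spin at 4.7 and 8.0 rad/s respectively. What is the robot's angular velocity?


vR = r*wR = 0.08*4.7 = 0.376 m/s
vL = r*wL = 0.08*8.0 = 0.64 m/s
v = (vR+vL)/2 = 0.508 m/s
omega = (vR-vL)/L = -0.4714 rad/s
angular velocity = -0.4714 rad/s


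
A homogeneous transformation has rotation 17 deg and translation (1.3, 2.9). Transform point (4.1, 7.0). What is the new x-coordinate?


x' = cos(theta)*px - sin(theta)*py + tx
= 0.9563*4.1 - 0.2924*7.0 + 1.3
= 3.1742


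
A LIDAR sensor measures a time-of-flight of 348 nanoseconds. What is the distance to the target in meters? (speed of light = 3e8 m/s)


tof = 348 ns = 3.48e-07 s
dist = c * tof / 2
= 3e8 * 3.48e-07 / 2
= 52.2 m


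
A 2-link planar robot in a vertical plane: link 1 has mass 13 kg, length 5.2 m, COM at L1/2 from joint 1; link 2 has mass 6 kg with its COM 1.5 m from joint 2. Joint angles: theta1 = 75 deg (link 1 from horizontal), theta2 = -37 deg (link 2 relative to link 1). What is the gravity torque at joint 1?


Horizontal distance from joint 1 to link-1 COM:
  x_c1 = (L1/2)*cos(t1) = 2.6 * 0.2588 = 0.6729 m
Horizontal distance from joint 1 to link-2 COM:
  x_c2 = L1*cos(t1) + Lc2*cos(t1+t2)
       = 5.2*0.2588 + 1.5*0.788 = 2.5279 m
tau1 = m1*g*x_c1 + m2*g*x_c2
     = 13*9.81*0.6729 + 6*9.81*2.5279
     = 85.8187 + 148.7907
     = 234.6094 Nm


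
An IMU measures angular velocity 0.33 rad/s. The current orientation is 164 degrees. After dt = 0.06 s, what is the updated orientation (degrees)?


delta_theta = w * dt = 0.33 * 0.06 = 0.0198 rad
= 1.1345 deg
theta_new = 164 + 1.1345 = 165.1345 deg


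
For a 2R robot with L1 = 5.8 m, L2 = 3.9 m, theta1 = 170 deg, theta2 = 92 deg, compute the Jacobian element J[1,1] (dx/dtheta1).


J[1,1] = -L1*sin(t1) - L2*sin(t1+t2)
= -5.8*sin(170) - 3.9*sin(262)
= 2.8549


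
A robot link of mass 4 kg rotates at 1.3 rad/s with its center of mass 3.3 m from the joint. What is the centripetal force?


F = m * omega^2 * r
= 4 * 1.3^2 * 3.3
= 4 * 1.69 * 3.3
= 22.308 N


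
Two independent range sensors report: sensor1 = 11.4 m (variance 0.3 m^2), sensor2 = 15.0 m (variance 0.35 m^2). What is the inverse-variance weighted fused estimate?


w1 = (1/var1) / (1/var1 + 1/var2)
   = 3.3333 / (3.3333 + 2.8571) = 0.5385
w2 = 1 - w1 = 0.4615
fused = w1*s1 + w2*s2 = 6.1385 + 6.9231
= 13.0615 m


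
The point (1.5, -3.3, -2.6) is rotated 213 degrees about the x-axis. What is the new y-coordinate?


Rotation about x-axis: y' = y*cos(theta) - z*sin(theta)
= -3.3 * -0.8387 - -2.6 * -0.5446
= 1.3516


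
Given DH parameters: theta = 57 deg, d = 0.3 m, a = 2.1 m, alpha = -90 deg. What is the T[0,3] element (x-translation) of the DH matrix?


T[0,3] = a * cos(theta)
= 2.1 * cos(57 deg)
= 2.1 * 0.5446
= 1.1437


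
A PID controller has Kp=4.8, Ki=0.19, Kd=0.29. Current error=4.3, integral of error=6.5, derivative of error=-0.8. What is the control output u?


u = Kp*e + Ki*int(e) + Kd*de/dt
= 4.8*4.3 + 0.19*6.5 + 0.29*(-0.8)
= 20.64 + 1.235 + -0.232
= 21.643


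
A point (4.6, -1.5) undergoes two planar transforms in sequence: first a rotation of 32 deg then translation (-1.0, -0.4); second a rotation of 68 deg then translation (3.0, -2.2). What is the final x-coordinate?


After transform 1:
x1 = cos(32)*4.6 - sin(32)*-1.5 + -1.0 = 3.6959
y1 = sin(32)*4.6 + cos(32)*-1.5 + -0.4 = 0.7656
After transform 2:
x2 = cos(68)*3.6959 - sin(68)*0.7656 + 3.0
= 3.6747


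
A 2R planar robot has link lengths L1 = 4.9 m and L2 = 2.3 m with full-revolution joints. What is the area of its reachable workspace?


r_max = L1 + L2 = 7.2 m
r_min = |L1 - L2| = 2.6 m
Area = pi*(r_max^2 - r_min^2)
= pi*(51.84 - 6.76)
= pi * 45.08
= 141.623 m^2


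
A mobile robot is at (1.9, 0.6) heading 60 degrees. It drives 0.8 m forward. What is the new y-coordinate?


y_new = y0 + d*sin(theta)
= 0.6 + 0.8*sin(60)
= 0.6 + 0.6928
= 1.2928


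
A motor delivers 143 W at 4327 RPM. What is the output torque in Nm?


omega = 4327 * 2*pi/60 = 453.1224 rad/s
tau = P / omega = 143 / 453.1224
= 0.3156 Nm


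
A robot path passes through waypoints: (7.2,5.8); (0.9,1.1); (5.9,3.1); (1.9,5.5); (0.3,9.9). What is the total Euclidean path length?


Segment lengths:
  seg1 = sqrt((-6.3)^2 + (-4.7)^2) = 7.86
  seg2 = sqrt((5.0)^2 + (2.0)^2) = 5.3852
  seg3 = sqrt((-4.0)^2 + (2.4)^2) = 4.6648
  seg4 = sqrt((-1.6)^2 + (4.4)^2) = 4.6819
Total = 22.5918


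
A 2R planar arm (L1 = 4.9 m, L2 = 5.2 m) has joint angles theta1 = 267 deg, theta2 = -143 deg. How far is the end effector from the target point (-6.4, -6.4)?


End effector via forward kinematics:
x = L1*cos(t1) + L2*cos(t1+t2) = -3.1642
y = L1*sin(t1) + L2*sin(t1+t2) = -0.5823
Distance to target:
d = sqrt((-6.4 - -3.1642)^2 + (-6.4 - -0.5823)^2)
= sqrt(10.4701 + 33.8458)
= 6.657 m


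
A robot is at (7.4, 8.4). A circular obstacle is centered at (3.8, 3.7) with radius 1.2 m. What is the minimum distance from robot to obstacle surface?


center_dist = sqrt((7.4-3.8)^2 + (8.4-3.7)^2)
= sqrt(12.96 + 22.09)
= 5.9203
min_dist = center_dist - radius = 5.9203 - 1.2 = 4.7203 m


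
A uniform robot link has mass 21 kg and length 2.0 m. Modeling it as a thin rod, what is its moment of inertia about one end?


I = (1/3) * m * L^2
= (1/3) * 21 * 2.0^2
= 0.333333 * 21 * 4.0
= 28.0 kg*m^2


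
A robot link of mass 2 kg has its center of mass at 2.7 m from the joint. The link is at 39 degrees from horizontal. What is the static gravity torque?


tau = m*g*L*cos(angle)
= 2 * 9.81 * 2.7 * cos(39 deg)
= 2 * 9.81 * 2.7 * 0.7771
= 41.1685 Nm


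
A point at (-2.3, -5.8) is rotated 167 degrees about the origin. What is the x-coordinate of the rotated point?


x' = x*cos(theta) - y*sin(theta)
cos(167 deg) = -0.9744, sin(167 deg) = 0.225
x' = -2.3 * -0.9744 - -5.8 * 0.225
= 2.2411 - -1.3047
= 3.5458


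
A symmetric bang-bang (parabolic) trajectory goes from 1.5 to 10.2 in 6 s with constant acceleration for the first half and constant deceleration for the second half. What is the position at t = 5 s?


Symmetric rest-to-rest: each phase covers (pf-p0)/2 in time T/2. 0.5*a*(T/2)^2 = (pf-p0)/2 => a = 4*(pf-p0)/T^2
a = 4*(10.2-1.5)/6^2 = 0.9667
t = 5 is in the deceleration phase (t > T/2).
p = pf - 0.5*a*(T-t)^2 = 10.2 - 0.5*0.9667*1^2
= 9.7167


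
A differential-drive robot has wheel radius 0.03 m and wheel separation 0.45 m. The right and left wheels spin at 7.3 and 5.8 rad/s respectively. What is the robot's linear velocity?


vR = r*wR = 0.03*7.3 = 0.219 m/s
vL = r*wL = 0.03*5.8 = 0.174 m/s
v = (vR+vL)/2 = 0.1965 m/s
omega = (vR-vL)/L = 0.1 rad/s
linear velocity = 0.1965 m/s


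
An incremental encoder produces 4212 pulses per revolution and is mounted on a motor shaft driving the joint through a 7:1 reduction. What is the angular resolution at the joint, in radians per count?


counts per rev = 4212
effective counts at joint = 4212 * 7 = 29484
resolution = 2*pi / 29484
= 2.1310e-04 rad/count


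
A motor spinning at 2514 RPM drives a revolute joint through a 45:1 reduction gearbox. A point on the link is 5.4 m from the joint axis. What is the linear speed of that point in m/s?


omega_motor = 2514 * 2*pi/60 = 263.2655 rad/s
omega_joint = omega_motor / 45 = 5.8503 rad/s
v = omega_joint * r = 5.8503 * 5.4
= 31.5919 m/s


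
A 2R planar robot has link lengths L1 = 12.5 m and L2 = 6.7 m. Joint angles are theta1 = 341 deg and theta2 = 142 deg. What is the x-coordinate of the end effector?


Convert angles to radians: theta1 = 5.9516, theta2 = 2.4784
x = L1*cos(theta1) + L2*cos(theta1+theta2)
x = 11.819 + -3.6491
x = 8.1699


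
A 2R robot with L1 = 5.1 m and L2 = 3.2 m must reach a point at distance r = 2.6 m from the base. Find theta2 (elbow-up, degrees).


cos(theta2) = (r^2 - L1^2 - L2^2) / (2*L1*L2)
cos(theta2) = (6.76 - 26.01 - 10.24) / 32.64
cos(theta2) = -0.903493
theta2 = 154.621 degrees


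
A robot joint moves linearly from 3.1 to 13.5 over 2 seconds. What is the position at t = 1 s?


s = t/T = 1/2 = 0.5
p(t) = p0 + (pf-p0)*s
= 3.1 + (13.5 - 3.1) * 0.5
= 8.3


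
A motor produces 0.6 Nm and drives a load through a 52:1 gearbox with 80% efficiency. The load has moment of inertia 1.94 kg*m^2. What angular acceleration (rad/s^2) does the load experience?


tau_out = tau_motor * N * eta
= 0.6 * 52 * 0.8 = 24.96 Nm
alpha = tau_out / I = 24.96 / 1.94
= 12.866 rad/s^2


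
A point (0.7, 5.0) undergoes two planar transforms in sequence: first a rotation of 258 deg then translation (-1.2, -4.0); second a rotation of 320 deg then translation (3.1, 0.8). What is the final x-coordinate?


After transform 1:
x1 = cos(258)*0.7 - sin(258)*5.0 + -1.2 = 3.5452
y1 = sin(258)*0.7 + cos(258)*5.0 + -4.0 = -5.7243
After transform 2:
x2 = cos(320)*3.5452 - sin(320)*-5.7243 + 3.1
= 2.1363


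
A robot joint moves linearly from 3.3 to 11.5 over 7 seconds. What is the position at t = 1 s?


s = t/T = 1/7 = 0.1429
p(t) = p0 + (pf-p0)*s
= 3.3 + (11.5 - 3.3) * 0.1429
= 4.4714


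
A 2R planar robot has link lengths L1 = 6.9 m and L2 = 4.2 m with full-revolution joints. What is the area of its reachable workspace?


r_max = L1 + L2 = 11.1 m
r_min = |L1 - L2| = 2.7 m
Area = pi*(r_max^2 - r_min^2)
= pi*(123.21 - 7.29)
= pi * 115.92
= 364.1734 m^2


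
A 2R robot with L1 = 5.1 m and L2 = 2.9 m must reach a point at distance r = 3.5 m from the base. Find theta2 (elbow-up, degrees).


cos(theta2) = (r^2 - L1^2 - L2^2) / (2*L1*L2)
cos(theta2) = (12.25 - 26.01 - 8.41) / 29.58
cos(theta2) = -0.749493
theta2 = 138.5465 degrees


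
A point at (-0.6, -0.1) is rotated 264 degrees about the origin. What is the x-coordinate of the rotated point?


x' = x*cos(theta) - y*sin(theta)
cos(264 deg) = -0.1045, sin(264 deg) = -0.9945
x' = -0.6 * -0.1045 - -0.1 * -0.9945
= 0.0627 - 0.0995
= -0.0367


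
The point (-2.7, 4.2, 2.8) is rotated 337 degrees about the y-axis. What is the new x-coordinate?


Rotation about y-axis: x' = x*cos(theta) + z*sin(theta)
= -2.7 * 0.9205 + 2.8 * -0.3907
= -3.5794


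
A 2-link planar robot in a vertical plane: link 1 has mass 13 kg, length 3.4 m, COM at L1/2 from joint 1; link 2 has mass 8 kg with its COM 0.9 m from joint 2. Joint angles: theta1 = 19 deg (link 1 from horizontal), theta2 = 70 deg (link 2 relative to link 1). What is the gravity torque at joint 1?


Horizontal distance from joint 1 to link-1 COM:
  x_c1 = (L1/2)*cos(t1) = 1.7 * 0.9455 = 1.6074 m
Horizontal distance from joint 1 to link-2 COM:
  x_c2 = L1*cos(t1) + Lc2*cos(t1+t2)
       = 3.4*0.9455 + 0.9*0.0175 = 3.2305 m
tau1 = m1*g*x_c1 + m2*g*x_c2
     = 13*9.81*1.6074 + 8*9.81*3.2305
     = 204.9894 + 253.5273
     = 458.5167 Nm
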